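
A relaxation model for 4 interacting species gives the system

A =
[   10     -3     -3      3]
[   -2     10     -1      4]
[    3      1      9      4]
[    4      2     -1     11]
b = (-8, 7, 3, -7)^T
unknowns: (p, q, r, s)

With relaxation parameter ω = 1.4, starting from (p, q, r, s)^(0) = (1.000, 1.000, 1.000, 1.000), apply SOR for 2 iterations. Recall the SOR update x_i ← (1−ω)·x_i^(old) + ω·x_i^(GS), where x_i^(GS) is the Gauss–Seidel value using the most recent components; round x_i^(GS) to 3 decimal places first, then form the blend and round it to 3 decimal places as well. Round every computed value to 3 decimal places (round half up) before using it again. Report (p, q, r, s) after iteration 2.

(-0.459, 1.297, 0.919, -0.593)

Iteration 1:
  p: GS value = (-8 - (-3)·1.000 - (-3)·1.000 - (3)·1.000) / (10) = -0.500;  p ← (1−ω)·1.000 + ω·-0.500 = -1.100
  q: GS value = (7 - (-2)·-1.100 - (-1)·1.000 - (4)·1.000) / (10) = 0.180;  q ← (1−ω)·1.000 + ω·0.180 = -0.148
  r: GS value = (3 - (3)·-1.100 - (1)·-0.148 - (4)·1.000) / (9) = 0.272;  r ← (1−ω)·1.000 + ω·0.272 = -0.019
  s: GS value = (-7 - (4)·-1.100 - (2)·-0.148 - (-1)·-0.019) / (11) = -0.211;  s ← (1−ω)·1.000 + ω·-0.211 = -0.695
Iteration 2:
  p: GS value = (-8 - (-3)·-0.148 - (-3)·-0.019 - (3)·-0.695) / (10) = -0.642;  p ← (1−ω)·-1.100 + ω·-0.642 = -0.459
  q: GS value = (7 - (-2)·-0.459 - (-1)·-0.019 - (4)·-0.695) / (10) = 0.884;  q ← (1−ω)·-0.148 + ω·0.884 = 1.297
  r: GS value = (3 - (3)·-0.459 - (1)·1.297 - (4)·-0.695) / (9) = 0.651;  r ← (1−ω)·-0.019 + ω·0.651 = 0.919
  s: GS value = (-7 - (4)·-0.459 - (2)·1.297 - (-1)·0.919) / (11) = -0.622;  s ← (1−ω)·-0.695 + ω·-0.622 = -0.593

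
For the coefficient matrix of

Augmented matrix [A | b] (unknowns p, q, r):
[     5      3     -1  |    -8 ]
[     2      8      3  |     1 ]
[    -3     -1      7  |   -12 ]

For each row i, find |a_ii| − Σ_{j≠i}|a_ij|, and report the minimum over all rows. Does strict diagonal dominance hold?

row 1: |5| − (3+1) = 1
row 2: |8| − (2+3) = 3
row 3: |7| − (3+1) = 3
minimum over rows = 1 → strictly diagonally dominant (convergence guaranteed)

1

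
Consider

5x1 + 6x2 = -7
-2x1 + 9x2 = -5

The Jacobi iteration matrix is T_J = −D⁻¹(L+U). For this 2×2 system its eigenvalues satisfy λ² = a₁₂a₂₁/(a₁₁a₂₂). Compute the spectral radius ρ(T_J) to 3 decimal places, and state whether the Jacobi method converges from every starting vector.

a₁₂a₂₁/(a₁₁a₂₂) = (6)·(-2) / ((5)·(9)) = -0.266667
ρ = √|-0.266667| = √0.266667 = 0.516
ρ < 1, so Jacobi converges

0.516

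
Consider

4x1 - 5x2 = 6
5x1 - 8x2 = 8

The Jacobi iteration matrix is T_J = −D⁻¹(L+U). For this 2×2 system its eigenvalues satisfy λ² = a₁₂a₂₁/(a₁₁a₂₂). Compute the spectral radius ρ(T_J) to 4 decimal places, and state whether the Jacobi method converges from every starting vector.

a₁₂a₂₁/(a₁₁a₂₂) = (-5)·(5) / ((4)·(-8)) = 0.781250
ρ = √|0.781250| = √0.781250 = 0.8839
ρ < 1, so Jacobi converges

0.8839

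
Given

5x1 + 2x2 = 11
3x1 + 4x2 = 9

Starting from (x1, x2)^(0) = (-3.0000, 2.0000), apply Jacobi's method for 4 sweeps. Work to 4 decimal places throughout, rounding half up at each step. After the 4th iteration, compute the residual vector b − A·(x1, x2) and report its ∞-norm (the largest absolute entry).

Iteration 1:
  x1 = (11 - (2)·2.0000) / (5) = 1.4000
  x2 = (9 - (3)·-3.0000) / (4) = 4.5000
Iteration 2:
  x1 = (11 - (2)·4.5000) / (5) = 0.4000
  x2 = (9 - (3)·1.4000) / (4) = 1.2000
Iteration 3:
  x1 = (11 - (2)·1.2000) / (5) = 1.7200
  x2 = (9 - (3)·0.4000) / (4) = 1.9500
Iteration 4:
  x1 = (11 - (2)·1.9500) / (5) = 1.4200
  x2 = (9 - (3)·1.7200) / (4) = 0.9600
Residual b − A·x = (1.9800, 0.9000); ∞-norm = 1.9800

1.9800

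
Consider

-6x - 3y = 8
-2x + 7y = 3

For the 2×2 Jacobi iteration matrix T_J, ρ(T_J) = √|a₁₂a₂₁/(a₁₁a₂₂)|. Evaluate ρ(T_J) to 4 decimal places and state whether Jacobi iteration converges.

a₁₂a₂₁/(a₁₁a₂₂) = (-3)·(-2) / ((-6)·(7)) = -0.142857
ρ = √|-0.142857| = √0.142857 = 0.3780
ρ < 1, so Jacobi converges

0.3780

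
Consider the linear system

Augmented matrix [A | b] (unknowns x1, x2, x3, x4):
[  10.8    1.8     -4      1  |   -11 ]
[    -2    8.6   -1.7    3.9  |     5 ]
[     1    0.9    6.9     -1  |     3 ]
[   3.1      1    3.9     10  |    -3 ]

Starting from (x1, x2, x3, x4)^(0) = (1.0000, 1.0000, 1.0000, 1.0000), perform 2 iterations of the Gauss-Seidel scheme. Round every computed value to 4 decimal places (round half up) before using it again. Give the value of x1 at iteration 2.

-0.7518

Iteration 1:
  x1 = (-11 - (1.8)·1.0000 - (-4)·1.0000 - (1)·1.0000) / (10.8) = -0.9074
  x2 = (5 - (-2)·-0.9074 - (-1.7)·1.0000 - (3.9)·1.0000) / (8.6) = 0.1146
  x3 = (3 - (1)·-0.9074 - (0.9)·0.1146 - (-1)·1.0000) / (6.9) = 0.6963
  x4 = (-3 - (3.1)·-0.9074 - (1)·0.1146 - (3.9)·0.6963) / (10) = -0.3017
Iteration 2:
  x1 = (-11 - (1.8)·0.1146 - (-4)·0.6963 - (1)·-0.3017) / (10.8) = -0.7518
  x2 = (5 - (-2)·-0.7518 - (-1.7)·0.6963 - (3.9)·-0.3017) / (8.6) = 0.6810
  x3 = (3 - (1)·-0.7518 - (0.9)·0.6810 - (-1)·-0.3017) / (6.9) = 0.4112
  x4 = (-3 - (3.1)·-0.7518 - (1)·0.6810 - (3.9)·0.4112) / (10) = -0.2954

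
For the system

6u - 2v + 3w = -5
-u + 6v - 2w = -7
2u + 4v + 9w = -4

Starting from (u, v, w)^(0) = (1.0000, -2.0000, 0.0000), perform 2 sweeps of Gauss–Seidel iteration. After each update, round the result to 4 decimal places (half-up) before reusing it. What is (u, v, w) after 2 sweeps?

Iteration 1:
  u = (-5 - (-2)·-2.0000 - (3)·0.0000) / (6) = -1.5000
  v = (-7 - (-1)·-1.5000 - (-2)·0.0000) / (6) = -1.4167
  w = (-4 - (2)·-1.5000 - (4)·-1.4167) / (9) = 0.5185
Iteration 2:
  u = (-5 - (-2)·-1.4167 - (3)·0.5185) / (6) = -1.5648
  v = (-7 - (-1)·-1.5648 - (-2)·0.5185) / (6) = -1.2546
  w = (-4 - (2)·-1.5648 - (4)·-1.2546) / (9) = 0.4609

(-1.5648, -1.2546, 0.4609)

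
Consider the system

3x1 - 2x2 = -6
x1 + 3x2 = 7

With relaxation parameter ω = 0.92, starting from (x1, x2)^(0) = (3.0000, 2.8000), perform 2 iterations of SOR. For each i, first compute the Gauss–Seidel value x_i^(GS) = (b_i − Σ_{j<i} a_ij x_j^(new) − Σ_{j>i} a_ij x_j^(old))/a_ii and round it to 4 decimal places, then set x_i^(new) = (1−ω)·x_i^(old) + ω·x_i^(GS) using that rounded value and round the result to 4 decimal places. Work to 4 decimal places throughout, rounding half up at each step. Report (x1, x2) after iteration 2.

Iteration 1:
  x1: GS value = (-6 - (-2)·2.8000) / (3) = -0.1333;  x1 ← (1−ω)·3.0000 + ω·-0.1333 = 0.1174
  x2: GS value = (7 - (1)·0.1174) / (3) = 2.2942;  x2 ← (1−ω)·2.8000 + ω·2.2942 = 2.3347
Iteration 2:
  x1: GS value = (-6 - (-2)·2.3347) / (3) = -0.4435;  x1 ← (1−ω)·0.1174 + ω·-0.4435 = -0.3986
  x2: GS value = (7 - (1)·-0.3986) / (3) = 2.4662;  x2 ← (1−ω)·2.3347 + ω·2.4662 = 2.4557

(-0.3986, 2.4557)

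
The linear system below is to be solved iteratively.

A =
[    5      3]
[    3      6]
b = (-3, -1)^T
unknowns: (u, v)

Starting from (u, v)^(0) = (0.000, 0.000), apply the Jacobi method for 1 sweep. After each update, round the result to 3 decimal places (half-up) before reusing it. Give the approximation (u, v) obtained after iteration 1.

(-0.600, -0.167)

Iteration 1:
  u = (-3 - (3)·0.000) / (5) = -0.600
  v = (-1 - (3)·0.000) / (6) = -0.167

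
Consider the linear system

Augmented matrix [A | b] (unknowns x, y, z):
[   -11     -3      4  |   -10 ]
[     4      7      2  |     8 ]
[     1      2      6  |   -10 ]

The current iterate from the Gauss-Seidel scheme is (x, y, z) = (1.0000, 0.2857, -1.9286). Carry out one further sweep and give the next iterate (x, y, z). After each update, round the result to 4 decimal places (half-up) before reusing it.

One sweep:
  x = (-10 - (-3)·0.2857 - (4)·-1.9286) / (-11) = 0.1299
  y = (8 - (4)·0.1299 - (2)·-1.9286) / (7) = 1.6197
  z = (-10 - (1)·0.1299 - (2)·1.6197) / (6) = -2.2282

(0.1299, 1.6197, -2.2282)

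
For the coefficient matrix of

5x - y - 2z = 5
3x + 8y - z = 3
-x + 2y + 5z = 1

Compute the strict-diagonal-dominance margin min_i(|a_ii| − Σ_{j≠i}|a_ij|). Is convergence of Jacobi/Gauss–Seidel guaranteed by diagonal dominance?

2

row 1: |5| − (1+2) = 2
row 2: |8| − (3+1) = 4
row 3: |5| − (1+2) = 2
minimum over rows = 2 → strictly diagonally dominant (convergence guaranteed)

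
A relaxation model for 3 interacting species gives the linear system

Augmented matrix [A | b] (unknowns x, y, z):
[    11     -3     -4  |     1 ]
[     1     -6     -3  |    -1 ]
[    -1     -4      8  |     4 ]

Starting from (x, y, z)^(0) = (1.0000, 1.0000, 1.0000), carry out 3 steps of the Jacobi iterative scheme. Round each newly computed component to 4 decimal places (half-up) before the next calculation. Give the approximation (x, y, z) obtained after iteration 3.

(0.2006, -0.0114, 0.4195)

Iteration 1:
  x = (1 - (-3)·1.0000 - (-4)·1.0000) / (11) = 0.7273
  y = (-1 - (1)·1.0000 - (-3)·1.0000) / (-6) = -0.1667
  z = (4 - (-1)·1.0000 - (-4)·1.0000) / (8) = 1.1250
Iteration 2:
  x = (1 - (-3)·-0.1667 - (-4)·1.1250) / (11) = 0.4545
  y = (-1 - (1)·0.7273 - (-3)·1.1250) / (-6) = -0.2746
  z = (4 - (-1)·0.7273 - (-4)·-0.1667) / (8) = 0.5076
Iteration 3:
  x = (1 - (-3)·-0.2746 - (-4)·0.5076) / (11) = 0.2006
  y = (-1 - (1)·0.4545 - (-3)·0.5076) / (-6) = -0.0114
  z = (4 - (-1)·0.4545 - (-4)·-0.2746) / (8) = 0.4195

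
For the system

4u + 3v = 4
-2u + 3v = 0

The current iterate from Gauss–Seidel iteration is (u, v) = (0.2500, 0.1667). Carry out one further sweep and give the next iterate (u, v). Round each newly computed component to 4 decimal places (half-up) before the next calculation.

(0.8750, 0.5833)

One sweep:
  u = (4 - (3)·0.1667) / (4) = 0.8750
  v = (0 - (-2)·0.8750) / (3) = 0.5833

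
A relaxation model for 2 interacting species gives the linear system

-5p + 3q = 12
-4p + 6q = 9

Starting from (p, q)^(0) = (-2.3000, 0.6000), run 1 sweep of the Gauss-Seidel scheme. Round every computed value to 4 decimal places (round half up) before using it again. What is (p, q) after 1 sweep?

(-2.0400, 0.1400)

Iteration 1:
  p = (12 - (3)·0.6000) / (-5) = -2.0400
  q = (9 - (-4)·-2.0400) / (6) = 0.1400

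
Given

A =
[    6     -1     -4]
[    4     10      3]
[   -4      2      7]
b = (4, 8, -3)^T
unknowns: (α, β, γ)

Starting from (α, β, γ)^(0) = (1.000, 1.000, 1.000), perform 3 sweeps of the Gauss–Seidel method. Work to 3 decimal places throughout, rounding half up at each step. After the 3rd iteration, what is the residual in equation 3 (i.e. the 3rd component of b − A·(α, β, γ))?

0.000

Iteration 1:
  α = (4 - (-1)·1.000 - (-4)·1.000) / (6) = 1.500
  β = (8 - (4)·1.500 - (3)·1.000) / (10) = -0.100
  γ = (-3 - (-4)·1.500 - (2)·-0.100) / (7) = 0.457
Iteration 2:
  α = (4 - (-1)·-0.100 - (-4)·0.457) / (6) = 0.955
  β = (8 - (4)·0.955 - (3)·0.457) / (10) = 0.281
  γ = (-3 - (-4)·0.955 - (2)·0.281) / (7) = 0.037
Iteration 3:
  α = (4 - (-1)·0.281 - (-4)·0.037) / (6) = 0.738
  β = (8 - (4)·0.738 - (3)·0.037) / (10) = 0.494
  γ = (-3 - (-4)·0.738 - (2)·0.494) / (7) = -0.148
Residual b − A·x = (-0.526, 0.552, 0.000)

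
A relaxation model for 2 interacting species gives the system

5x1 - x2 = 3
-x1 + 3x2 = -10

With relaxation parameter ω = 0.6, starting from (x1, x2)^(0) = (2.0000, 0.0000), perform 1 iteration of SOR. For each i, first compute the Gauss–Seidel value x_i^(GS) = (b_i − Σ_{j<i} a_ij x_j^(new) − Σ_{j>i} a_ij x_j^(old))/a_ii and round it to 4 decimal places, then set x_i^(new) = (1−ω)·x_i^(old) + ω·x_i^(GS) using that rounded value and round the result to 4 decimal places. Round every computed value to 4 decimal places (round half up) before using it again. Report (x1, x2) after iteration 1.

Iteration 1:
  x1: GS value = (3 - (-1)·0.0000) / (5) = 0.6000;  x1 ← (1−ω)·2.0000 + ω·0.6000 = 1.1600
  x2: GS value = (-10 - (-1)·1.1600) / (3) = -2.9467;  x2 ← (1−ω)·0.0000 + ω·-2.9467 = -1.7680

(1.1600, -1.7680)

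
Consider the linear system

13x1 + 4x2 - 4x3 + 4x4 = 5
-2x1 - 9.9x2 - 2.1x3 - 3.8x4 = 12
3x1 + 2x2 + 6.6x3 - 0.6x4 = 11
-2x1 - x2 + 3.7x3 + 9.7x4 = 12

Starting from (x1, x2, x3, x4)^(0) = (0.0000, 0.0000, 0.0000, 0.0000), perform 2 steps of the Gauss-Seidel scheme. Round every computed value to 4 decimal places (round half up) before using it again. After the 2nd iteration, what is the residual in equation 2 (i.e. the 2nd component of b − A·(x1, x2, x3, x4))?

0.2880

Iteration 1:
  x1 = (5 - (4)·0.0000 - (-4)·0.0000 - (4)·0.0000) / (13) = 0.3846
  x2 = (12 - (-2)·0.3846 - (-2.1)·0.0000 - (-3.8)·0.0000) / (-9.9) = -1.2898
  x3 = (11 - (3)·0.3846 - (2)·-1.2898 - (-0.6)·0.0000) / (6.6) = 1.8827
  x4 = (12 - (-2)·0.3846 - (-1)·-1.2898 - (3.7)·1.8827) / (9.7) = 0.4653
Iteration 2:
  x1 = (5 - (4)·-1.2898 - (-4)·1.8827 - (4)·0.4653) / (13) = 1.2176
  x2 = (12 - (-2)·1.2176 - (-2.1)·1.8827 - (-3.8)·0.4653) / (-9.9) = -2.0361
  x3 = (11 - (3)·1.2176 - (2)·-2.0361 - (-0.6)·0.4653) / (6.6) = 1.7725
  x4 = (12 - (-2)·1.2176 - (-1)·-2.0361 - (3.7)·1.7725) / (9.7) = 0.6021
Residual b − A·x = (1.9972, 0.2880, 0.0822, 0.0005)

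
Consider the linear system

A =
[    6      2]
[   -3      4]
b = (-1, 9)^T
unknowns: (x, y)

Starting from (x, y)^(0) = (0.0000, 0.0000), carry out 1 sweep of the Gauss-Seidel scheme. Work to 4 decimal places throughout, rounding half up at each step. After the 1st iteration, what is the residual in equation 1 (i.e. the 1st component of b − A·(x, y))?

Iteration 1:
  x = (-1 - (2)·0.0000) / (6) = -0.1667
  y = (9 - (-3)·-0.1667) / (4) = 2.1250
Residual b − A·x = (-4.2498, -0.0001)

-4.2498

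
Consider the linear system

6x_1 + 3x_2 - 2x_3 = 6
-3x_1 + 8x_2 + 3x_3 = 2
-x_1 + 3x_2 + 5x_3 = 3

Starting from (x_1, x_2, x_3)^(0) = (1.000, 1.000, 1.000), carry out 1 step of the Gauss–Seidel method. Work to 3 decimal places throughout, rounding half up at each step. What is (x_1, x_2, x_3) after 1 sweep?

Iteration 1:
  x_1 = (6 - (3)·1.000 - (-2)·1.000) / (6) = 0.833
  x_2 = (2 - (-3)·0.833 - (3)·1.000) / (8) = 0.187
  x_3 = (3 - (-1)·0.833 - (3)·0.187) / (5) = 0.654

(0.833, 0.187, 0.654)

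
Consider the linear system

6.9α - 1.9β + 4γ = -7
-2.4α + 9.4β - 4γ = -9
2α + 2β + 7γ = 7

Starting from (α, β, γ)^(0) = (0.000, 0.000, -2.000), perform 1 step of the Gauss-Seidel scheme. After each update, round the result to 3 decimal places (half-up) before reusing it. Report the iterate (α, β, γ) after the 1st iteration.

(0.145, -1.771, 1.465)

Iteration 1:
  α = (-7 - (-1.9)·0.000 - (4)·-2.000) / (6.9) = 0.145
  β = (-9 - (-2.4)·0.145 - (-4)·-2.000) / (9.4) = -1.771
  γ = (7 - (2)·0.145 - (2)·-1.771) / (7) = 1.465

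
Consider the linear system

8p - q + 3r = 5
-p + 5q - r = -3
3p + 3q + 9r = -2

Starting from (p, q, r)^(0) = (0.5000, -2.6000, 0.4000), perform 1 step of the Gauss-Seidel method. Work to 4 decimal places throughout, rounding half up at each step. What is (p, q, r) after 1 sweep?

(0.1500, -0.4900, -0.1089)

Iteration 1:
  p = (5 - (-1)·-2.6000 - (3)·0.4000) / (8) = 0.1500
  q = (-3 - (-1)·0.1500 - (-1)·0.4000) / (5) = -0.4900
  r = (-2 - (3)·0.1500 - (3)·-0.4900) / (9) = -0.1089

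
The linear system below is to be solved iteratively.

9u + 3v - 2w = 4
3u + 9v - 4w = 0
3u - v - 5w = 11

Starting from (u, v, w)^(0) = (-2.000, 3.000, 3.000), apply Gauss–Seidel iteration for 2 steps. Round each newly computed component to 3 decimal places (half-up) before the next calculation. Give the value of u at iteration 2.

Iteration 1:
  u = (4 - (3)·3.000 - (-2)·3.000) / (9) = 0.111
  v = (0 - (3)·0.111 - (-4)·3.000) / (9) = 1.296
  w = (11 - (3)·0.111 - (-1)·1.296) / (-5) = -2.393
Iteration 2:
  u = (4 - (3)·1.296 - (-2)·-2.393) / (9) = -0.519
  v = (0 - (3)·-0.519 - (-4)·-2.393) / (9) = -0.891
  w = (11 - (3)·-0.519 - (-1)·-0.891) / (-5) = -2.333

-0.519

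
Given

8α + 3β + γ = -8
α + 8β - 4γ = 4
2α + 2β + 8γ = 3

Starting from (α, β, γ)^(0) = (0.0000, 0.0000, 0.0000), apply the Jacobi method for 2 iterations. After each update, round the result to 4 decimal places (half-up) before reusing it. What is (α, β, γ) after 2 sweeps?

Iteration 1:
  α = (-8 - (3)·0.0000 - (1)·0.0000) / (8) = -1.0000
  β = (4 - (1)·0.0000 - (-4)·0.0000) / (8) = 0.5000
  γ = (3 - (2)·0.0000 - (2)·0.0000) / (8) = 0.3750
Iteration 2:
  α = (-8 - (3)·0.5000 - (1)·0.3750) / (8) = -1.2344
  β = (4 - (1)·-1.0000 - (-4)·0.3750) / (8) = 0.8125
  γ = (3 - (2)·-1.0000 - (2)·0.5000) / (8) = 0.5000

(-1.2344, 0.8125, 0.5000)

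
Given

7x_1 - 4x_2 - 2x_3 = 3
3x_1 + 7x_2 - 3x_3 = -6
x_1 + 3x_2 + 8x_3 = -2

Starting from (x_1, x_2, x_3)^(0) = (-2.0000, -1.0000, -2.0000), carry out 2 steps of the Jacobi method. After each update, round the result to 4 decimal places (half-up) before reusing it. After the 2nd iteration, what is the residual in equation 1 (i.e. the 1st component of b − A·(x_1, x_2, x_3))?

1.4389

Iteration 1:
  x_1 = (3 - (-4)·-1.0000 - (-2)·-2.0000) / (7) = -0.7143
  x_2 = (-6 - (3)·-2.0000 - (-3)·-2.0000) / (7) = -0.8571
  x_3 = (-2 - (1)·-2.0000 - (3)·-1.0000) / (8) = 0.3750
Iteration 2:
  x_1 = (3 - (-4)·-0.8571 - (-2)·0.3750) / (7) = 0.0459
  x_2 = (-6 - (3)·-0.7143 - (-3)·0.3750) / (7) = -0.3903
  x_3 = (-2 - (1)·-0.7143 - (3)·-0.8571) / (8) = 0.1607
Residual b − A·x = (1.4389, -2.9235, -2.1606)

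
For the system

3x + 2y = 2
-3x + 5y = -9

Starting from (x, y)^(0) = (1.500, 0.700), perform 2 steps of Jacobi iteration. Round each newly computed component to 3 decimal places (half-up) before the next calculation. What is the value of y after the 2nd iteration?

Iteration 1:
  x = (2 - (2)·0.700) / (3) = 0.200
  y = (-9 - (-3)·1.500) / (5) = -0.900
Iteration 2:
  x = (2 - (2)·-0.900) / (3) = 1.267
  y = (-9 - (-3)·0.200) / (5) = -1.680

-1.680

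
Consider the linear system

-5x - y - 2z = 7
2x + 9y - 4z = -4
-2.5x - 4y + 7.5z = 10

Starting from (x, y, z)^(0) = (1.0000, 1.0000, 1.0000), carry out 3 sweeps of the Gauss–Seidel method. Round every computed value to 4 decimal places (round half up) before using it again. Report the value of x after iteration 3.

Iteration 1:
  x = (7 - (-1)·1.0000 - (-2)·1.0000) / (-5) = -2.0000
  y = (-4 - (2)·-2.0000 - (-4)·1.0000) / (9) = 0.4444
  z = (10 - (-2.5)·-2.0000 - (-4)·0.4444) / (7.5) = 0.9037
Iteration 2:
  x = (7 - (-1)·0.4444 - (-2)·0.9037) / (-5) = -1.8504
  y = (-4 - (2)·-1.8504 - (-4)·0.9037) / (9) = 0.3684
  z = (10 - (-2.5)·-1.8504 - (-4)·0.3684) / (7.5) = 0.9130
Iteration 3:
  x = (7 - (-1)·0.3684 - (-2)·0.9130) / (-5) = -1.8389
  y = (-4 - (2)·-1.8389 - (-4)·0.9130) / (9) = 0.3700
  z = (10 - (-2.5)·-1.8389 - (-4)·0.3700) / (7.5) = 0.9177

-1.8389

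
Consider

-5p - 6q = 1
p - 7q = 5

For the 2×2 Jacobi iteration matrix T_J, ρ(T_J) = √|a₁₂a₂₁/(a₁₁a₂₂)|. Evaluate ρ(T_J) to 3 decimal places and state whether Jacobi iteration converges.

a₁₂a₂₁/(a₁₁a₂₂) = (-6)·(1) / ((-5)·(-7)) = -0.171429
ρ = √|-0.171429| = √0.171429 = 0.414
ρ < 1, so Jacobi converges

0.414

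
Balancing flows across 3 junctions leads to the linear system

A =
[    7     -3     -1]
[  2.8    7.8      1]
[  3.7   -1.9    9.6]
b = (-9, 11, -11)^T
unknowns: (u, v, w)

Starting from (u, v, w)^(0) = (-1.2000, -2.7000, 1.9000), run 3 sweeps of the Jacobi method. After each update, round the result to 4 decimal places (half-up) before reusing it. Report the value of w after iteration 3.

-0.3828

Iteration 1:
  u = (-9 - (-3)·-2.7000 - (-1)·1.9000) / (7) = -2.1714
  v = (11 - (2.8)·-1.2000 - (1)·1.9000) / (7.8) = 1.5974
  w = (-11 - (3.7)·-1.2000 - (-1.9)·-2.7000) / (9.6) = -1.2177
Iteration 2:
  u = (-9 - (-3)·1.5974 - (-1)·-1.2177) / (7) = -0.7751
  v = (11 - (2.8)·-2.1714 - (1)·-1.2177) / (7.8) = 2.3458
  w = (-11 - (3.7)·-2.1714 - (-1.9)·1.5974) / (9.6) = 0.0072
Iteration 3:
  u = (-9 - (-3)·2.3458 - (-1)·0.0072) / (7) = -0.2793
  v = (11 - (2.8)·-0.7751 - (1)·0.0072) / (7.8) = 1.6876
  w = (-11 - (3.7)·-0.7751 - (-1.9)·2.3458) / (9.6) = -0.3828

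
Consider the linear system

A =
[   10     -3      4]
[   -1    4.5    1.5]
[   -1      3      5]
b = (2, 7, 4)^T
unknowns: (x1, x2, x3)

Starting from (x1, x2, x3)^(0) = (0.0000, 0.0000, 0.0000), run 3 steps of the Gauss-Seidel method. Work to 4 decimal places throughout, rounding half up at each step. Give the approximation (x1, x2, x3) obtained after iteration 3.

(0.7707, 1.7631, -0.1037)

Iteration 1:
  x1 = (2 - (-3)·0.0000 - (4)·0.0000) / (10) = 0.2000
  x2 = (7 - (-1)·0.2000 - (1.5)·0.0000) / (4.5) = 1.6000
  x3 = (4 - (-1)·0.2000 - (3)·1.6000) / (5) = -0.1200
Iteration 2:
  x1 = (2 - (-3)·1.6000 - (4)·-0.1200) / (10) = 0.7280
  x2 = (7 - (-1)·0.7280 - (1.5)·-0.1200) / (4.5) = 1.7573
  x3 = (4 - (-1)·0.7280 - (3)·1.7573) / (5) = -0.1088
Iteration 3:
  x1 = (2 - (-3)·1.7573 - (4)·-0.1088) / (10) = 0.7707
  x2 = (7 - (-1)·0.7707 - (1.5)·-0.1088) / (4.5) = 1.7631
  x3 = (4 - (-1)·0.7707 - (3)·1.7631) / (5) = -0.1037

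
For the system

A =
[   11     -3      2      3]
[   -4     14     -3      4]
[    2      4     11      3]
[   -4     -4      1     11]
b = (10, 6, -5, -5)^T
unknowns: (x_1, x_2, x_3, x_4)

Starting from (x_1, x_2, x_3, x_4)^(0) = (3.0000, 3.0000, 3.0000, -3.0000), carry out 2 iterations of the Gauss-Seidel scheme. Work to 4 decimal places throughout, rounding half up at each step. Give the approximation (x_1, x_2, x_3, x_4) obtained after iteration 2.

(1.4113, 0.2757, -1.1563, 0.2640)

Iteration 1:
  x_1 = (10 - (-3)·3.0000 - (2)·3.0000 - (3)·-3.0000) / (11) = 2.0000
  x_2 = (6 - (-4)·2.0000 - (-3)·3.0000 - (4)·-3.0000) / (14) = 2.5000
  x_3 = (-5 - (2)·2.0000 - (4)·2.5000 - (3)·-3.0000) / (11) = -0.9091
  x_4 = (-5 - (-4)·2.0000 - (-4)·2.5000 - (1)·-0.9091) / (11) = 1.2645
Iteration 2:
  x_1 = (10 - (-3)·2.5000 - (2)·-0.9091 - (3)·1.2645) / (11) = 1.4113
  x_2 = (6 - (-4)·1.4113 - (-3)·-0.9091 - (4)·1.2645) / (14) = 0.2757
  x_3 = (-5 - (2)·1.4113 - (4)·0.2757 - (3)·1.2645) / (11) = -1.1563
  x_4 = (-5 - (-4)·1.4113 - (-4)·0.2757 - (1)·-1.1563) / (11) = 0.2640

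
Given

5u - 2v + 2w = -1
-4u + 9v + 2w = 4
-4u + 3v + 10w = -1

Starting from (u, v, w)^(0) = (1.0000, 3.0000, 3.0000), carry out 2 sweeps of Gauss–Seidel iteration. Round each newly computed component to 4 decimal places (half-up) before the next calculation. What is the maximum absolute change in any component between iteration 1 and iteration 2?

0.6460

Iteration 1:
  u = (-1 - (-2)·3.0000 - (2)·3.0000) / (5) = -0.2000
  v = (4 - (-4)·-0.2000 - (2)·3.0000) / (9) = -0.3111
  w = (-1 - (-4)·-0.2000 - (3)·-0.3111) / (10) = -0.0867
Iteration 2:
  u = (-1 - (-2)·-0.3111 - (2)·-0.0867) / (5) = -0.2898
  v = (4 - (-4)·-0.2898 - (2)·-0.0867) / (9) = 0.3349
  w = (-1 - (-4)·-0.2898 - (3)·0.3349) / (10) = -0.3164
Change: (-0.0898, 0.6460, -0.2297) → max |·| = 0.6460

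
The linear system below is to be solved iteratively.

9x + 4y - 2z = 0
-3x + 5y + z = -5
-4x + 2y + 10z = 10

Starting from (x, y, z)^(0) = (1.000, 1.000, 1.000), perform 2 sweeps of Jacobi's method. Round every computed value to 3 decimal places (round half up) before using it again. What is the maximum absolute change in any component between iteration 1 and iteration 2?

Iteration 1:
  x = (0 - (4)·1.000 - (-2)·1.000) / (9) = -0.222
  y = (-5 - (-3)·1.000 - (1)·1.000) / (5) = -0.600
  z = (10 - (-4)·1.000 - (2)·1.000) / (10) = 1.200
Iteration 2:
  x = (0 - (4)·-0.600 - (-2)·1.200) / (9) = 0.533
  y = (-5 - (-3)·-0.222 - (1)·1.200) / (5) = -1.373
  z = (10 - (-4)·-0.222 - (2)·-0.600) / (10) = 1.031
Change: (0.755, -0.773, -0.169) → max |·| = 0.773

0.773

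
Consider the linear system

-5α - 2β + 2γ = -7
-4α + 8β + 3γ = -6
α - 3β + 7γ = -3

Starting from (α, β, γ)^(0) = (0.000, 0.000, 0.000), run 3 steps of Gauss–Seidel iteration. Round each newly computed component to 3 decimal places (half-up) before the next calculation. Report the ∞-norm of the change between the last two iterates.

Iteration 1:
  α = (-7 - (-2)·0.000 - (2)·0.000) / (-5) = 1.400
  β = (-6 - (-4)·1.400 - (3)·0.000) / (8) = -0.050
  γ = (-3 - (1)·1.400 - (-3)·-0.050) / (7) = -0.650
Iteration 2:
  α = (-7 - (-2)·-0.050 - (2)·-0.650) / (-5) = 1.160
  β = (-6 - (-4)·1.160 - (3)·-0.650) / (8) = 0.074
  γ = (-3 - (1)·1.160 - (-3)·0.074) / (7) = -0.563
Iteration 3:
  α = (-7 - (-2)·0.074 - (2)·-0.563) / (-5) = 1.145
  β = (-6 - (-4)·1.145 - (3)·-0.563) / (8) = 0.034
  γ = (-3 - (1)·1.145 - (-3)·0.034) / (7) = -0.578
Change: (-0.015, -0.040, -0.015) → max |·| = 0.040

0.040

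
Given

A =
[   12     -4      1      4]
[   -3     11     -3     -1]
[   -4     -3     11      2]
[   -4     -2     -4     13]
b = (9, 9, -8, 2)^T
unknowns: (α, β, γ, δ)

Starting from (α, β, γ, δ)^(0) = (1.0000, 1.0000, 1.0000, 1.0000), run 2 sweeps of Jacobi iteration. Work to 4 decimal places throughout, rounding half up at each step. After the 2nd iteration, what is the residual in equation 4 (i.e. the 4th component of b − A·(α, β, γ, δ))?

0.3104

Iteration 1:
  α = (9 - (-4)·1.0000 - (1)·1.0000 - (4)·1.0000) / (12) = 0.6667
  β = (9 - (-3)·1.0000 - (-3)·1.0000 - (-1)·1.0000) / (11) = 1.4545
  γ = (-8 - (-4)·1.0000 - (-3)·1.0000 - (2)·1.0000) / (11) = -0.2727
  δ = (2 - (-4)·1.0000 - (-2)·1.0000 - (-4)·1.0000) / (13) = 0.9231
Iteration 2:
  α = (9 - (-4)·1.4545 - (1)·-0.2727 - (4)·0.9231) / (12) = 0.9499
  β = (9 - (-3)·0.6667 - (-3)·-0.2727 - (-1)·0.9231) / (11) = 1.0096
  γ = (-8 - (-4)·0.6667 - (-3)·1.4545 - (2)·0.9231) / (11) = -0.2560
  δ = (2 - (-4)·0.6667 - (-2)·1.4545 - (-4)·-0.2727) / (13) = 0.4988
Residual b − A·x = (-0.0996, 0.4749, 0.6468, 0.3104)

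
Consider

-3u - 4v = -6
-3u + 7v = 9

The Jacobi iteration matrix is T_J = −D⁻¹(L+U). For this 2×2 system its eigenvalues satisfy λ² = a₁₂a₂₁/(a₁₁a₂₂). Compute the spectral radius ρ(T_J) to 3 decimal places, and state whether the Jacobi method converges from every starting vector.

a₁₂a₂₁/(a₁₁a₂₂) = (-4)·(-3) / ((-3)·(7)) = -0.571429
ρ = √|-0.571429| = √0.571429 = 0.756
ρ < 1, so Jacobi converges

0.756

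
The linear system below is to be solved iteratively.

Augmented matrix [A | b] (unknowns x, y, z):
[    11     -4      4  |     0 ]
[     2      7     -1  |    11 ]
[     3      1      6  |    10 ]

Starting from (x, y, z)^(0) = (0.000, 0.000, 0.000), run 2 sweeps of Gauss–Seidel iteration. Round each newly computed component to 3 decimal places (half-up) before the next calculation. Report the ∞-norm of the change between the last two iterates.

Iteration 1:
  x = (0 - (-4)·0.000 - (4)·0.000) / (11) = 0.000
  y = (11 - (2)·0.000 - (-1)·0.000) / (7) = 1.571
  z = (10 - (3)·0.000 - (1)·1.571) / (6) = 1.405
Iteration 2:
  x = (0 - (-4)·1.571 - (4)·1.405) / (11) = 0.060
  y = (11 - (2)·0.060 - (-1)·1.405) / (7) = 1.755
  z = (10 - (3)·0.060 - (1)·1.755) / (6) = 1.344
Change: (0.060, 0.184, -0.061) → max |·| = 0.184

0.184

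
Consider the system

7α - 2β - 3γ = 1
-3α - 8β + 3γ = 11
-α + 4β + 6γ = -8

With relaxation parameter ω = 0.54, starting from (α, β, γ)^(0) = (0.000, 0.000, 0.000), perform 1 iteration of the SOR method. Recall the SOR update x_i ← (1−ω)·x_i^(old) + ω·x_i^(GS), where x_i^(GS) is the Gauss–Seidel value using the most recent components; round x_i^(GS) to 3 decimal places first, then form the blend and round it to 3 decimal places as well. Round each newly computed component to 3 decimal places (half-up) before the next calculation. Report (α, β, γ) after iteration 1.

(0.077, -0.758, -0.440)

Iteration 1:
  α: GS value = (1 - (-2)·0.000 - (-3)·0.000) / (7) = 0.143;  α ← (1−ω)·0.000 + ω·0.143 = 0.077
  β: GS value = (11 - (-3)·0.077 - (3)·0.000) / (-8) = -1.404;  β ← (1−ω)·0.000 + ω·-1.404 = -0.758
  γ: GS value = (-8 - (-1)·0.077 - (4)·-0.758) / (6) = -0.815;  γ ← (1−ω)·0.000 + ω·-0.815 = -0.440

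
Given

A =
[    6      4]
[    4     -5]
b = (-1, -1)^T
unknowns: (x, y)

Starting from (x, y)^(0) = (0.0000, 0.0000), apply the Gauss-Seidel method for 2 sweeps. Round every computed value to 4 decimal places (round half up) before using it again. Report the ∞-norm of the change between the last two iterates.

0.0444

Iteration 1:
  x = (-1 - (4)·0.0000) / (6) = -0.1667
  y = (-1 - (4)·-0.1667) / (-5) = 0.0666
Iteration 2:
  x = (-1 - (4)·0.0666) / (6) = -0.2111
  y = (-1 - (4)·-0.2111) / (-5) = 0.0311
Change: (-0.0444, -0.0355) → max |·| = 0.0444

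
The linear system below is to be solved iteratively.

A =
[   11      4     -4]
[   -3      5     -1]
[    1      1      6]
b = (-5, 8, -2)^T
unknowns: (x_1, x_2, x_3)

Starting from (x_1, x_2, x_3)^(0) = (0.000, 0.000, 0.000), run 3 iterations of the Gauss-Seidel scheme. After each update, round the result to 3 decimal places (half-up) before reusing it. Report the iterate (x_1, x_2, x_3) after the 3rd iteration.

(-0.864, 1.024, -0.360)

Iteration 1:
  x_1 = (-5 - (4)·0.000 - (-4)·0.000) / (11) = -0.455
  x_2 = (8 - (-3)·-0.455 - (-1)·0.000) / (5) = 1.327
  x_3 = (-2 - (1)·-0.455 - (1)·1.327) / (6) = -0.479
Iteration 2:
  x_1 = (-5 - (4)·1.327 - (-4)·-0.479) / (11) = -1.111
  x_2 = (8 - (-3)·-1.111 - (-1)·-0.479) / (5) = 0.838
  x_3 = (-2 - (1)·-1.111 - (1)·0.838) / (6) = -0.288
Iteration 3:
  x_1 = (-5 - (4)·0.838 - (-4)·-0.288) / (11) = -0.864
  x_2 = (8 - (-3)·-0.864 - (-1)·-0.288) / (5) = 1.024
  x_3 = (-2 - (1)·-0.864 - (1)·1.024) / (6) = -0.360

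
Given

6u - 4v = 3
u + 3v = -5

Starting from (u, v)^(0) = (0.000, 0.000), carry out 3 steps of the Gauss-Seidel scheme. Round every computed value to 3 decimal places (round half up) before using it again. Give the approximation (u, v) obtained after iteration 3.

(-0.451, -1.516)

Iteration 1:
  u = (3 - (-4)·0.000) / (6) = 0.500
  v = (-5 - (1)·0.500) / (3) = -1.833
Iteration 2:
  u = (3 - (-4)·-1.833) / (6) = -0.722
  v = (-5 - (1)·-0.722) / (3) = -1.426
Iteration 3:
  u = (3 - (-4)·-1.426) / (6) = -0.451
  v = (-5 - (1)·-0.451) / (3) = -1.516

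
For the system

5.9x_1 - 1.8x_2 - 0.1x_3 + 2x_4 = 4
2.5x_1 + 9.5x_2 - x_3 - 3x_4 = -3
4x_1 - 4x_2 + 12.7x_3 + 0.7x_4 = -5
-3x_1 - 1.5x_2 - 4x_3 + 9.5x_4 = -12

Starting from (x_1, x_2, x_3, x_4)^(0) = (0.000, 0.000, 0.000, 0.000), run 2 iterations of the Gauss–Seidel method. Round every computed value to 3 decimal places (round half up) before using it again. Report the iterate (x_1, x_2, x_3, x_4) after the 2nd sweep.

Iteration 1:
  x_1 = (4 - (-1.8)·0.000 - (-0.1)·0.000 - (2)·0.000) / (5.9) = 0.678
  x_2 = (-3 - (2.5)·0.678 - (-1)·0.000 - (-3)·0.000) / (9.5) = -0.494
  x_3 = (-5 - (4)·0.678 - (-4)·-0.494 - (0.7)·0.000) / (12.7) = -0.763
  x_4 = (-12 - (-3)·0.678 - (-1.5)·-0.494 - (-4)·-0.763) / (9.5) = -1.448
Iteration 2:
  x_1 = (4 - (-1.8)·-0.494 - (-0.1)·-0.763 - (2)·-1.448) / (5.9) = 1.005
  x_2 = (-3 - (2.5)·1.005 - (-1)·-0.763 - (-3)·-1.448) / (9.5) = -1.118
  x_3 = (-5 - (4)·1.005 - (-4)·-1.118 - (0.7)·-1.448) / (12.7) = -0.983
  x_4 = (-12 - (-3)·1.005 - (-1.5)·-1.118 - (-4)·-0.983) / (9.5) = -1.536

(1.005, -1.118, -0.983, -1.536)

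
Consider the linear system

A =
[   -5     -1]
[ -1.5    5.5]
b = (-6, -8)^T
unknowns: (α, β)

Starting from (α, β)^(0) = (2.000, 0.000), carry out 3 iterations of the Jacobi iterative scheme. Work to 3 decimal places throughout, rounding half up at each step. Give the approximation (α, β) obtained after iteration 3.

(1.425, -1.078)

Iteration 1:
  α = (-6 - (-1)·0.000) / (-5) = 1.200
  β = (-8 - (-1.5)·2.000) / (5.5) = -0.909
Iteration 2:
  α = (-6 - (-1)·-0.909) / (-5) = 1.382
  β = (-8 - (-1.5)·1.200) / (5.5) = -1.127
Iteration 3:
  α = (-6 - (-1)·-1.127) / (-5) = 1.425
  β = (-8 - (-1.5)·1.382) / (5.5) = -1.078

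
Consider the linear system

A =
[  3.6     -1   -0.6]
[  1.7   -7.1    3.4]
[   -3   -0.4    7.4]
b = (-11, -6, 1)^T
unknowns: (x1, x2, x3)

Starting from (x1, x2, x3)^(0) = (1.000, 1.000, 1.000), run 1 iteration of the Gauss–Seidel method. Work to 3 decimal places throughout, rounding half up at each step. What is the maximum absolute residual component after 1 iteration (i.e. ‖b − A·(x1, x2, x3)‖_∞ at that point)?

6.414

Iteration 1:
  x1 = (-11 - (-1)·1.000 - (-0.6)·1.000) / (3.6) = -2.611
  x2 = (-6 - (1.7)·-2.611 - (3.4)·1.000) / (-7.1) = 0.699
  x3 = (1 - (-3)·-2.611 - (-0.4)·0.699) / (7.4) = -0.886
Residual b − A·x = (-1.433, 6.414, 0.003); ∞-norm = 6.414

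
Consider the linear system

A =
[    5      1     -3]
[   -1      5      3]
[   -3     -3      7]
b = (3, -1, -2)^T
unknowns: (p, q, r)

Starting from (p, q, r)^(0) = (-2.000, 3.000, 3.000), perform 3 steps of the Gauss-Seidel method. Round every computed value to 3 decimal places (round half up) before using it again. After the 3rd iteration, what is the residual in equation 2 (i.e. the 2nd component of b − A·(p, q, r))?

0.485

Iteration 1:
  p = (3 - (1)·3.000 - (-3)·3.000) / (5) = 1.800
  q = (-1 - (-1)·1.800 - (3)·3.000) / (5) = -1.640
  r = (-2 - (-3)·1.800 - (-3)·-1.640) / (7) = -0.217
Iteration 2:
  p = (3 - (1)·-1.640 - (-3)·-0.217) / (5) = 0.798
  q = (-1 - (-1)·0.798 - (3)·-0.217) / (5) = 0.090
  r = (-2 - (-3)·0.798 - (-3)·0.090) / (7) = 0.095
Iteration 3:
  p = (3 - (1)·0.090 - (-3)·0.095) / (5) = 0.639
  q = (-1 - (-1)·0.639 - (3)·0.095) / (5) = -0.129
  r = (-2 - (-3)·0.639 - (-3)·-0.129) / (7) = -0.067
Residual b − A·x = (-0.267, 0.485, -0.001)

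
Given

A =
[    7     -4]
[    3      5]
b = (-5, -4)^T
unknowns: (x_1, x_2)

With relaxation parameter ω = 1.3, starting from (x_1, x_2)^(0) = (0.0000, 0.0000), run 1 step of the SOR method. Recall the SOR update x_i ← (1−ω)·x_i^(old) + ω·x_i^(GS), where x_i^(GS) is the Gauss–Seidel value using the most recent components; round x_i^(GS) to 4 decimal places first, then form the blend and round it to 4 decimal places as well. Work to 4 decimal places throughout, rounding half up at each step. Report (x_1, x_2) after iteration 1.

Iteration 1:
  x_1: GS value = (-5 - (-4)·0.0000) / (7) = -0.7143;  x_1 ← (1−ω)·0.0000 + ω·-0.7143 = -0.9286
  x_2: GS value = (-4 - (3)·-0.9286) / (5) = -0.2428;  x_2 ← (1−ω)·0.0000 + ω·-0.2428 = -0.3156

(-0.9286, -0.3156)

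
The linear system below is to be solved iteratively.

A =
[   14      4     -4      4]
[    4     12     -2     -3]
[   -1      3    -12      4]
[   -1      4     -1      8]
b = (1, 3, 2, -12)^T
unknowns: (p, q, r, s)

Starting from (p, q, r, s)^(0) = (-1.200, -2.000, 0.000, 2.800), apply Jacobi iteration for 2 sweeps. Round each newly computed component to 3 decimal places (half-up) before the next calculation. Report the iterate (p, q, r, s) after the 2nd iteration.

(-0.024, 0.201, -0.033, -2.149)

Iteration 1:
  p = (1 - (4)·-2.000 - (-4)·0.000 - (4)·2.800) / (14) = -0.157
  q = (3 - (4)·-1.200 - (-2)·0.000 - (-3)·2.800) / (12) = 1.350
  r = (2 - (-1)·-1.200 - (3)·-2.000 - (4)·2.800) / (-12) = 0.367
  s = (-12 - (-1)·-1.200 - (4)·-2.000 - (-1)·0.000) / (8) = -0.650
Iteration 2:
  p = (1 - (4)·1.350 - (-4)·0.367 - (4)·-0.650) / (14) = -0.024
  q = (3 - (4)·-0.157 - (-2)·0.367 - (-3)·-0.650) / (12) = 0.201
  r = (2 - (-1)·-0.157 - (3)·1.350 - (4)·-0.650) / (-12) = -0.033
  s = (-12 - (-1)·-0.157 - (4)·1.350 - (-1)·0.367) / (8) = -2.149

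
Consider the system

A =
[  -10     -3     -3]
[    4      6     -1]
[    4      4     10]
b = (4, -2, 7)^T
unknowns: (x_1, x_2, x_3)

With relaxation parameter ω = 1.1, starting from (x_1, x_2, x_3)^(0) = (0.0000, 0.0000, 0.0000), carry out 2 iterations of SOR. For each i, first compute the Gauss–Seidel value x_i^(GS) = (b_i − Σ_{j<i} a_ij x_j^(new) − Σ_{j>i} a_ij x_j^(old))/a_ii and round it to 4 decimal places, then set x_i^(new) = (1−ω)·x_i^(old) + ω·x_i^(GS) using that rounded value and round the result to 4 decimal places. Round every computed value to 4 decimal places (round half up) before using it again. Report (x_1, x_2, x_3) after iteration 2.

Iteration 1:
  x_1: GS value = (4 - (-3)·0.0000 - (-3)·0.0000) / (-10) = -0.4000;  x_1 ← (1−ω)·0.0000 + ω·-0.4000 = -0.4400
  x_2: GS value = (-2 - (4)·-0.4400 - (-1)·0.0000) / (6) = -0.0400;  x_2 ← (1−ω)·0.0000 + ω·-0.0400 = -0.0440
  x_3: GS value = (7 - (4)·-0.4400 - (4)·-0.0440) / (10) = 0.8936;  x_3 ← (1−ω)·0.0000 + ω·0.8936 = 0.9830
Iteration 2:
  x_1: GS value = (4 - (-3)·-0.0440 - (-3)·0.9830) / (-10) = -0.6817;  x_1 ← (1−ω)·-0.4400 + ω·-0.6817 = -0.7059
  x_2: GS value = (-2 - (4)·-0.7059 - (-1)·0.9830) / (6) = 0.3011;  x_2 ← (1−ω)·-0.0440 + ω·0.3011 = 0.3356
  x_3: GS value = (7 - (4)·-0.7059 - (4)·0.3356) / (10) = 0.8481;  x_3 ← (1−ω)·0.9830 + ω·0.8481 = 0.8346

(-0.7059, 0.3356, 0.8346)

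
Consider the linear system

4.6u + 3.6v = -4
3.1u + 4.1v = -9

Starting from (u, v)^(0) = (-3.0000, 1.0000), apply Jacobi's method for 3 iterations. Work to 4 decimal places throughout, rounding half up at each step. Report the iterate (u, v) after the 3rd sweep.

Iteration 1:
  u = (-4 - (3.6)·1.0000) / (4.6) = -1.6522
  v = (-9 - (3.1)·-3.0000) / (4.1) = 0.0732
Iteration 2:
  u = (-4 - (3.6)·0.0732) / (4.6) = -0.9269
  v = (-9 - (3.1)·-1.6522) / (4.1) = -0.9459
Iteration 3:
  u = (-4 - (3.6)·-0.9459) / (4.6) = -0.1293
  v = (-9 - (3.1)·-0.9269) / (4.1) = -1.4943

(-0.1293, -1.4943)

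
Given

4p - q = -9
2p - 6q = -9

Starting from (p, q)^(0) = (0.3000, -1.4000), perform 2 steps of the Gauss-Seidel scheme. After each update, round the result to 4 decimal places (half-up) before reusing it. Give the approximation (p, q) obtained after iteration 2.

(-2.0917, 0.8028)

Iteration 1:
  p = (-9 - (-1)·-1.4000) / (4) = -2.6000
  q = (-9 - (2)·-2.6000) / (-6) = 0.6333
Iteration 2:
  p = (-9 - (-1)·0.6333) / (4) = -2.0917
  q = (-9 - (2)·-2.0917) / (-6) = 0.8028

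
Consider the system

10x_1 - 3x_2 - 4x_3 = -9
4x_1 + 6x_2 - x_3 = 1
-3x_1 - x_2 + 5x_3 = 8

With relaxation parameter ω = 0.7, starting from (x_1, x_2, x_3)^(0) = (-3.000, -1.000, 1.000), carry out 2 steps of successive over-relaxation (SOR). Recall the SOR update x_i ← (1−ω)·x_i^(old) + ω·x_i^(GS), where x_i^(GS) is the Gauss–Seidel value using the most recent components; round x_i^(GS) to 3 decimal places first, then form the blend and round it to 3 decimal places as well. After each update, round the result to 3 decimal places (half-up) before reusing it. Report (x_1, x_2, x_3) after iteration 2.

(-0.689, 0.727, 1.200)

Iteration 1:
  x_1: GS value = (-9 - (-3)·-1.000 - (-4)·1.000) / (10) = -0.800;  x_1 ← (1−ω)·-3.000 + ω·-0.800 = -1.460
  x_2: GS value = (1 - (4)·-1.460 - (-1)·1.000) / (6) = 1.307;  x_2 ← (1−ω)·-1.000 + ω·1.307 = 0.615
  x_3: GS value = (8 - (-3)·-1.460 - (-1)·0.615) / (5) = 0.847;  x_3 ← (1−ω)·1.000 + ω·0.847 = 0.893
Iteration 2:
  x_1: GS value = (-9 - (-3)·0.615 - (-4)·0.893) / (10) = -0.358;  x_1 ← (1−ω)·-1.460 + ω·-0.358 = -0.689
  x_2: GS value = (1 - (4)·-0.689 - (-1)·0.893) / (6) = 0.775;  x_2 ← (1−ω)·0.615 + ω·0.775 = 0.727
  x_3: GS value = (8 - (-3)·-0.689 - (-1)·0.727) / (5) = 1.332;  x_3 ← (1−ω)·0.893 + ω·1.332 = 1.200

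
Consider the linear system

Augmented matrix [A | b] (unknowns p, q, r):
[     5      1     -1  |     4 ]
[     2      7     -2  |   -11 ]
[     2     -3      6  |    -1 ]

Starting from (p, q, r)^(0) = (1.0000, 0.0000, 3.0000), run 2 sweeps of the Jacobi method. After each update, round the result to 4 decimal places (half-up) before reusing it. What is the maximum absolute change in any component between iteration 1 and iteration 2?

1.1143

Iteration 1:
  p = (4 - (1)·0.0000 - (-1)·3.0000) / (5) = 1.4000
  q = (-11 - (2)·1.0000 - (-2)·3.0000) / (7) = -1.0000
  r = (-1 - (2)·1.0000 - (-3)·0.0000) / (6) = -0.5000
Iteration 2:
  p = (4 - (1)·-1.0000 - (-1)·-0.5000) / (5) = 0.9000
  q = (-11 - (2)·1.4000 - (-2)·-0.5000) / (7) = -2.1143
  r = (-1 - (2)·1.4000 - (-3)·-1.0000) / (6) = -1.1333
Change: (-0.5000, -1.1143, -0.6333) → max |·| = 1.1143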